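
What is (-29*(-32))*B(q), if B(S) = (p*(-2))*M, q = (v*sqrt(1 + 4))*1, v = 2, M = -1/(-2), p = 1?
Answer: -928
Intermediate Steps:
M = 1/2 (M = -1*(-1/2) = 1/2 ≈ 0.50000)
q = 2*sqrt(5) (q = (2*sqrt(1 + 4))*1 = (2*sqrt(5))*1 = 2*sqrt(5) ≈ 4.4721)
B(S) = -1 (B(S) = (1*(-2))*(1/2) = -2*1/2 = -1)
(-29*(-32))*B(q) = -29*(-32)*(-1) = 928*(-1) = -928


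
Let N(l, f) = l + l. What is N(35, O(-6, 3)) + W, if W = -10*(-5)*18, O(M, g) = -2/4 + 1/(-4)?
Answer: 970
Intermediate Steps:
O(M, g) = -¾ (O(M, g) = -2*¼ + 1*(-¼) = -½ - ¼ = -¾)
N(l, f) = 2*l
W = 900 (W = 50*18 = 900)
N(35, O(-6, 3)) + W = 2*35 + 900 = 70 + 900 = 970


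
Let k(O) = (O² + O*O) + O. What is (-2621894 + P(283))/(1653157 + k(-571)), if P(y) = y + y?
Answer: -655332/576167 ≈ -1.1374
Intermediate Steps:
k(O) = O + 2*O² (k(O) = (O² + O²) + O = 2*O² + O = O + 2*O²)
P(y) = 2*y
(-2621894 + P(283))/(1653157 + k(-571)) = (-2621894 + 2*283)/(1653157 - 571*(1 + 2*(-571))) = (-2621894 + 566)/(1653157 - 571*(1 - 1142)) = -2621328/(1653157 - 571*(-1141)) = -2621328/(1653157 + 651511) = -2621328/2304668 = -2621328*1/2304668 = -655332/576167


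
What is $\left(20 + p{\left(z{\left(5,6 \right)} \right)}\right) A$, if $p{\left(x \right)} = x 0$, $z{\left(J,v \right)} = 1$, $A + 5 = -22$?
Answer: $-540$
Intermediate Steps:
$A = -27$ ($A = -5 - 22 = -27$)
$p{\left(x \right)} = 0$
$\left(20 + p{\left(z{\left(5,6 \right)} \right)}\right) A = \left(20 + 0\right) \left(-27\right) = 20 \left(-27\right) = -540$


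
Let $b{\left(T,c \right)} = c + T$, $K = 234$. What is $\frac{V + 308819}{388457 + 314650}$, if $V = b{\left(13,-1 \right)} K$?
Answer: $\frac{311627}{703107} \approx 0.44321$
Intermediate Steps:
$b{\left(T,c \right)} = T + c$
$V = 2808$ ($V = \left(13 - 1\right) 234 = 12 \cdot 234 = 2808$)
$\frac{V + 308819}{388457 + 314650} = \frac{2808 + 308819}{388457 + 314650} = \frac{311627}{703107}$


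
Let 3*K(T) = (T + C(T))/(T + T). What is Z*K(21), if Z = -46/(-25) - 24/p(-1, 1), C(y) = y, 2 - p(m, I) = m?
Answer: -154/75 ≈ -2.0533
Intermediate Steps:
p(m, I) = 2 - m
Z = -154/25 (Z = -46/(-25) - 24/(2 - 1*(-1)) = -46*(-1/25) - 24/(2 + 1) = 46/25 - 24/3 = 46/25 - 24*1/3 = 46/25 - 8 = -154/25 ≈ -6.1600)
K(T) = 1/3 (K(T) = ((T + T)/(T + T))/3 = ((2*T)/((2*T)))/3 = ((2*T)*(1/(2*T)))/3 = (1/3)*1 = 1/3)
Z*K(21) = -154/25*1/3 = -154/75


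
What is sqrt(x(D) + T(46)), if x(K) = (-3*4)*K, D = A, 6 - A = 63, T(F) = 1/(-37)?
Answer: sqrt(936359)/37 ≈ 26.153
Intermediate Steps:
T(F) = -1/37
A = -57 (A = 6 - 1*63 = 6 - 63 = -57)
D = -57
x(K) = -12*K
sqrt(x(D) + T(46)) = sqrt(-12*(-57) - 1/37) = sqrt(684 - 1/37) = sqrt(25307/37) = sqrt(936359)/37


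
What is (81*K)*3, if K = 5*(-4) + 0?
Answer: -4860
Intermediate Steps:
K = -20 (K = -20 + 0 = -20)
(81*K)*3 = (81*(-20))*3 = -1620*3 = -4860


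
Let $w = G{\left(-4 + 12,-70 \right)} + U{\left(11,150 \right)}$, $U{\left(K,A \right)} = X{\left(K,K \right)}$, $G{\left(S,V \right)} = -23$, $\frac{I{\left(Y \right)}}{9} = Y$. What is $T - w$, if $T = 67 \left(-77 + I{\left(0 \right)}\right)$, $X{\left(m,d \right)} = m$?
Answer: $-5147$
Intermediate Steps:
$I{\left(Y \right)} = 9 Y$
$U{\left(K,A \right)} = K$
$w = -12$ ($w = -23 + 11 = -12$)
$T = -5159$ ($T = 67 \left(-77 + 9 \cdot 0\right) = 67 \left(-77 + 0\right) = 67 \left(-77\right) = -5159$)
$T - w = -5159 - -12 = -5159 + 12 = -5147$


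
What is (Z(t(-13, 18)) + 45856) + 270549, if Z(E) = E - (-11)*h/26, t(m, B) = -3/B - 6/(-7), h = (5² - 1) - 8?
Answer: 172761203/546 ≈ 3.1641e+5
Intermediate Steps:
h = 16 (h = (25 - 1) - 8 = 24 - 8 = 16)
t(m, B) = 6/7 - 3/B (t(m, B) = -3/B - 6*(-⅐) = -3/B + 6/7 = 6/7 - 3/B)
Z(E) = 88/13 + E (Z(E) = E - (-11)*16/26 = E - (-11)*16*(1/26) = E - (-11)*8/13 = E - 1*(-88/13) = E + 88/13 = 88/13 + E)
(Z(t(-13, 18)) + 45856) + 270549 = ((88/13 + (6/7 - 3/18)) + 45856) + 270549 = ((88/13 + (6/7 - 3*1/18)) + 45856) + 270549 = ((88/13 + (6/7 - ⅙)) + 45856) + 270549 = ((88/13 + 29/42) + 45856) + 270549 = (4073/546 + 45856) + 270549 = 25041449/546 + 270549 = 172761203/546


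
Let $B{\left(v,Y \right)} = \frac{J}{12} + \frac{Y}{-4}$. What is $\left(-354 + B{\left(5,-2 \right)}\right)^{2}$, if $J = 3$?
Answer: $\frac{1996569}{16} \approx 1.2479 \cdot 10^{5}$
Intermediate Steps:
$B{\left(v,Y \right)} = \frac{1}{4} - \frac{Y}{4}$ ($B{\left(v,Y \right)} = \frac{3}{12} + \frac{Y}{-4} = 3 \cdot \frac{1}{12} + Y \left(- \frac{1}{4}\right) = \frac{1}{4} - \frac{Y}{4}$)
$\left(-354 + B{\left(5,-2 \right)}\right)^{2} = \left(-354 + \left(\frac{1}{4} - - \frac{1}{2}\right)\right)^{2} = \left(-354 + \left(\frac{1}{4} + \frac{1}{2}\right)\right)^{2} = \left(-354 + \frac{3}{4}\right)^{2} = \left(- \frac{1413}{4}\right)^{2} = \frac{1996569}{16}$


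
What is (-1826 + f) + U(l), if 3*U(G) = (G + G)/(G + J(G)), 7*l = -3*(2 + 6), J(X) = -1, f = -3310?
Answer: -159200/31 ≈ -5135.5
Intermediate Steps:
l = -24/7 (l = (-3*(2 + 6))/7 = (-3*8)/7 = (1/7)*(-24) = -24/7 ≈ -3.4286)
U(G) = 2*G/(3*(-1 + G)) (U(G) = ((G + G)/(G - 1))/3 = ((2*G)/(-1 + G))/3 = (2*G/(-1 + G))/3 = 2*G/(3*(-1 + G)))
(-1826 + f) + U(l) = (-1826 - 3310) + (2/3)*(-24/7)/(-1 - 24/7) = -5136 + (2/3)*(-24/7)/(-31/7) = -5136 + (2/3)*(-24/7)*(-7/31) = -5136 + 16/31 = -159200/31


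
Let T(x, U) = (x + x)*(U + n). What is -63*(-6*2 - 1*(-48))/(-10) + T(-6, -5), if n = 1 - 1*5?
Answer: 1674/5 ≈ 334.80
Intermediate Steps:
n = -4 (n = 1 - 5 = -4)
T(x, U) = 2*x*(-4 + U) (T(x, U) = (x + x)*(U - 4) = (2*x)*(-4 + U) = 2*x*(-4 + U))
-63*(-6*2 - 1*(-48))/(-10) + T(-6, -5) = -63*(-6*2 - 1*(-48))/(-10) + 2*(-6)*(-4 - 5) = -63*(-12 + 48)*(-1)/10 + 2*(-6)*(-9) = -2268*(-1)/10 + 108 = -63*(-18/5) + 108 = 1134/5 + 108 = 1674/5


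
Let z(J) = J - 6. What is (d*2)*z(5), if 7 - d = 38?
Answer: 62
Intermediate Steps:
d = -31 (d = 7 - 1*38 = 7 - 38 = -31)
z(J) = -6 + J
(d*2)*z(5) = (-31*2)*(-6 + 5) = -62*(-1) = 62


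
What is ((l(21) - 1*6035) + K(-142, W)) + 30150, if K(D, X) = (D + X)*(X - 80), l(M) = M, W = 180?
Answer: 27936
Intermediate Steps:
K(D, X) = (-80 + X)*(D + X) (K(D, X) = (D + X)*(-80 + X) = (-80 + X)*(D + X))
((l(21) - 1*6035) + K(-142, W)) + 30150 = ((21 - 1*6035) + (180² - 80*(-142) - 80*180 - 142*180)) + 30150 = ((21 - 6035) + (32400 + 11360 - 14400 - 25560)) + 30150 = (-6014 + 3800) + 30150 = -2214 + 30150 = 27936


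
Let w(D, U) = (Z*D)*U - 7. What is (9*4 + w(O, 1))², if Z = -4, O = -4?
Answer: 2025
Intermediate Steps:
w(D, U) = -7 - 4*D*U (w(D, U) = (-4*D)*U - 7 = -4*D*U - 7 = -7 - 4*D*U)
(9*4 + w(O, 1))² = (9*4 + (-7 - 4*(-4)*1))² = (36 + (-7 + 16))² = (36 + 9)² = 45² = 2025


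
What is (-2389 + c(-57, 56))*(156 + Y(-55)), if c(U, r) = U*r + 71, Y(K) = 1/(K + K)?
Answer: -9454609/11 ≈ -8.5951e+5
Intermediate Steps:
Y(K) = 1/(2*K)
c(U, r) = 71 + U*r
(-2389 + c(-57, 56))*(156 + Y(-55)) = (-2389 + (71 - 57*56))*(156 + (½)/(-55)) = (-2389 + (71 - 3192))*(156 + (½)*(-1/55)) = (-2389 - 3121)*(156 - 1/110) = -5510*17159/110 = -9454609/11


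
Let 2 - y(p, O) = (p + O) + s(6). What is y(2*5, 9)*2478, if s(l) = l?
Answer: -56994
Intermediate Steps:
y(p, O) = -4 - O - p (y(p, O) = 2 - ((p + O) + 6) = 2 - ((O + p) + 6) = 2 - (6 + O + p) = 2 + (-6 - O - p) = -4 - O - p)
y(2*5, 9)*2478 = (-4 - 1*9 - 2*5)*2478 = (-4 - 9 - 1*10)*2478 = (-4 - 9 - 10)*2478 = -23*2478 = -56994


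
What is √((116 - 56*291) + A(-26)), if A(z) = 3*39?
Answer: I*√16063 ≈ 126.74*I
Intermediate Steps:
A(z) = 117
√((116 - 56*291) + A(-26)) = √((116 - 56*291) + 117) = √((116 - 16296) + 117) = √(-16180 + 117) = √(-16063) = I*√16063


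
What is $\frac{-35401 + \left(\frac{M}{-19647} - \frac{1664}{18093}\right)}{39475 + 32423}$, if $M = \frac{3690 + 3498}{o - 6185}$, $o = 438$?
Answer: $- \frac{72393436801771}{147027762111174} \approx -0.49238$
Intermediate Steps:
$M = - \frac{7188}{5747}$ ($M = \frac{3690 + 3498}{438 - 6185} = \frac{7188}{-5747} = 7188 \left(- \frac{1}{5747}\right) = - \frac{7188}{5747} \approx -1.2507$)
$\frac{-35401 + \left(\frac{M}{-19647} - \frac{1664}{18093}\right)}{39475 + 32423} = \frac{-35401 - \left(- \frac{2396}{37637103} + \frac{1664}{18093}\right)}{39475 + 32423} = \frac{-35401 - \frac{187942308}{2044949263}}{71898} = \left(-35401 + \left(\frac{2396}{37637103} - \frac{1664}{18093}\right)\right) \frac{1}{71898} = \left(-35401 - \frac{187942308}{2044949263}\right) \frac{1}{71898} = \left(- \frac{72393436801771}{2044949263}\right) \frac{1}{71898} = - \frac{72393436801771}{147027762111174}$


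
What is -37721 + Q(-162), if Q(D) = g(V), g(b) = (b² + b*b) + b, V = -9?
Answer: -37568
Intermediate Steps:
g(b) = b + 2*b² (g(b) = (b² + b²) + b = 2*b² + b = b + 2*b²)
Q(D) = 153 (Q(D) = -9*(1 + 2*(-9)) = -9*(1 - 18) = -9*(-17) = 153)
-37721 + Q(-162) = -37721 + 153 = -37568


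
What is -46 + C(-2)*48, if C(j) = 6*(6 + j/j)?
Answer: 1970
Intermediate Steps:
C(j) = 42 (C(j) = 6*(6 + 1) = 6*7 = 42)
-46 + C(-2)*48 = -46 + 42*48 = -46 + 2016 = 1970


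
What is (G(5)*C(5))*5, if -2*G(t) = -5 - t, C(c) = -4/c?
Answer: -20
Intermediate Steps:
G(t) = 5/2 + t/2 (G(t) = -(-5 - t)/2 = 5/2 + t/2)
(G(5)*C(5))*5 = ((5/2 + (1/2)*5)*(-4/5))*5 = ((5/2 + 5/2)*(-4*1/5))*5 = (5*(-4/5))*5 = -4*5 = -20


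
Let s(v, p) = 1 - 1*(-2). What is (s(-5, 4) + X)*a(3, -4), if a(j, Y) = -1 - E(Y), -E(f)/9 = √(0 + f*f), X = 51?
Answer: 1890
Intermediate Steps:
E(f) = -9*√(f²) (E(f) = -9*√(0 + f*f) = -9*√(0 + f²) = -9*√(f²))
a(j, Y) = -1 + 9*√(Y²) (a(j, Y) = -1 - (-9)*√(Y²) = -1 + 9*√(Y²))
s(v, p) = 3 (s(v, p) = 1 + 2 = 3)
(s(-5, 4) + X)*a(3, -4) = (3 + 51)*(-1 + 9*√((-4)²)) = 54*(-1 + 9*√16) = 54*(-1 + 9*4) = 54*(-1 + 36) = 54*35 = 1890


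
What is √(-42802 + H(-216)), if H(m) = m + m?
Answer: I*√43234 ≈ 207.93*I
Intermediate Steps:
H(m) = 2*m
√(-42802 + H(-216)) = √(-42802 + 2*(-216)) = √(-42802 - 432) = √(-43234) = I*√43234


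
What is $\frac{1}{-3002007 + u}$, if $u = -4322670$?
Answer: $- \frac{1}{7324677} \approx -1.3652 \cdot 10^{-7}$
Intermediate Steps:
$\frac{1}{-3002007 + u} = \frac{1}{-3002007 - 4322670} = \frac{1}{-7324677} = - \frac{1}{7324677}$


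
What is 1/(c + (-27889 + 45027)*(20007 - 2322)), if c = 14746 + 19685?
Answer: 1/303119961 ≈ 3.2990e-9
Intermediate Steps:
c = 34431
1/(c + (-27889 + 45027)*(20007 - 2322)) = 1/(34431 + (-27889 + 45027)*(20007 - 2322)) = 1/(34431 + 17138*17685) = 1/(34431 + 303085530) = 1/303119961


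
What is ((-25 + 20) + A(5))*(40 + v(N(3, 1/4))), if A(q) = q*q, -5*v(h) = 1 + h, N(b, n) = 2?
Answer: 788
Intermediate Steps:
v(h) = -⅕ - h/5 (v(h) = -(1 + h)/5 = -⅕ - h/5)
A(q) = q²
((-25 + 20) + A(5))*(40 + v(N(3, 1/4))) = ((-25 + 20) + 5²)*(40 + (-⅕ - ⅕*2)) = (-5 + 25)*(40 + (-⅕ - ⅖)) = 20*(40 - ⅗) = 20*(197/5) = 788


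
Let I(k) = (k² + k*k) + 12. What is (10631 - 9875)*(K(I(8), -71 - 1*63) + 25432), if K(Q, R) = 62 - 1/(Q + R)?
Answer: 19273338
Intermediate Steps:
I(k) = 12 + 2*k² (I(k) = (k² + k²) + 12 = 2*k² + 12 = 12 + 2*k²)
(10631 - 9875)*(K(I(8), -71 - 1*63) + 25432) = (10631 - 9875)*((-1 + 62*(12 + 2*8²) + 62*(-71 - 1*63))/((12 + 2*8²) + (-71 - 1*63)) + 25432) = 756*((-1 + 62*(12 + 2*64) + 62*(-71 - 63))/((12 + 2*64) + (-71 - 63)) + 25432) = 756*((-1 + 62*(12 + 128) + 62*(-134))/((12 + 128) - 134) + 25432) = 756*((-1 + 62*140 - 8308)/(140 - 134) + 25432) = 756*((-1 + 8680 - 8308)/6 + 25432) = 756*((⅙)*371 + 25432) = 756*(371/6 + 25432) = 756*(152963/6) = 19273338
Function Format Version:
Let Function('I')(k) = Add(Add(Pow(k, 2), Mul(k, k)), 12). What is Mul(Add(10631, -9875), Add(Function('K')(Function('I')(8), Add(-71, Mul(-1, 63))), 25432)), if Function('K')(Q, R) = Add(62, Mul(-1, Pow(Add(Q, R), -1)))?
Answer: 19273338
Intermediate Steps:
Function('I')(k) = Add(12, Mul(2, Pow(k, 2))) (Function('I')(k) = Add(Add(Pow(k, 2), Pow(k, 2)), 12) = Add(Mul(2, Pow(k, 2)), 12) = Add(12, Mul(2, Pow(k, 2))))
Mul(Add(10631, -9875), Add(Function('K')(Function('I')(8), Add(-71, Mul(-1, 63))), 25432)) = Mul(Add(10631, -9875), Add(Mul(Pow(Add(Add(12, Mul(2, Pow(8, 2))), Add(-71, Mul(-1, 63))), -1), Add(-1, Mul(62, Add(12, Mul(2, Pow(8, 2)))), Mul(62, Add(-71, Mul(-1, 63))))), 25432)) = Mul(756, Add(Mul(Pow(Add(Add(12, Mul(2, 64)), Add(-71, -63)), -1), Add(-1, Mul(62, Add(12, Mul(2, 64))), Mul(62, Add(-71, -63)))), 25432)) = Mul(756, Add(Mul(Pow(Add(Add(12, 128), -134), -1), Add(-1, Mul(62, Add(12, 128)), Mul(62, -134))), 25432)) = Mul(756, Add(Mul(Pow(Add(140, -134), -1), Add(-1, Mul(62, 140), -8308)), 25432)) = Mul(756, Add(Mul(Pow(6, -1), Add(-1, 8680, -8308)), 25432)) = Mul(756, Add(Mul(Rational(1, 6), 371), 25432)) = Mul(756, Add(Rational(371, 6), 25432)) = Mul(756, Rational(152963, 6)) = 19273338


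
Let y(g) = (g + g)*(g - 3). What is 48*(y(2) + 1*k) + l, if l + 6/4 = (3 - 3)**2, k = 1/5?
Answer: -1839/10 ≈ -183.90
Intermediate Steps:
y(g) = 2*g*(-3 + g) (y(g) = (2*g)*(-3 + g) = 2*g*(-3 + g))
k = 1/5 (k = 1*(1/5) = 1/5 ≈ 0.20000)
l = -3/2 (l = -3/2 + (3 - 3)**2 = -3/2 + 0**2 = -3/2 + 0 = -3/2 ≈ -1.5000)
48*(y(2) + 1*k) + l = 48*(2*2*(-3 + 2) + 1*(1/5)) - 3/2 = 48*(2*2*(-1) + 1/5) - 3/2 = 48*(-4 + 1/5) - 3/2 = 48*(-19/5) - 3/2 = -912/5 - 3/2 = -1839/10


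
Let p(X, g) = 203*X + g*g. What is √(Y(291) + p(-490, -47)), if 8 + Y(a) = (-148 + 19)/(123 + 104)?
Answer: 8*I*√78315681/227 ≈ 311.88*I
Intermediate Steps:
p(X, g) = g² + 203*X (p(X, g) = 203*X + g² = g² + 203*X)
Y(a) = -1945/227 (Y(a) = -8 + (-148 + 19)/(123 + 104) = -8 - 129/227 = -1945/227)
√(Y(291) + p(-490, -47)) = √(-1945/227 + ((-47)² + 203*(-490))) = √(-1945/227 + (2209 - 99470)) = √(-1945/227 - 97261) = √(-22080192/227) = 8*I*√78315681/227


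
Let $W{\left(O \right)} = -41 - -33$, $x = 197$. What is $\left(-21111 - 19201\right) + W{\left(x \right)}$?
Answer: $-40320$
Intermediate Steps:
$W{\left(O \right)} = -8$ ($W{\left(O \right)} = -41 + 33 = -8$)
$\left(-21111 - 19201\right) + W{\left(x \right)} = \left(-21111 - 19201\right) - 8 = -40312 - 8 = -40320$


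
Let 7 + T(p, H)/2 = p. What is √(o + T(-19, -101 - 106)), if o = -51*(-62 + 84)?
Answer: I*√1174 ≈ 34.264*I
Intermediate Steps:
T(p, H) = -14 + 2*p
o = -1122 (o = -51*22 = -1122)
√(o + T(-19, -101 - 106)) = √(-1122 + (-14 + 2*(-19))) = √(-1122 + (-14 - 38)) = √(-1122 - 52) = √(-1174) = I*√1174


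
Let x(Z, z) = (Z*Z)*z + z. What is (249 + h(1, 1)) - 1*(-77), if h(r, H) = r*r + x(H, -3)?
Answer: 321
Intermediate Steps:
x(Z, z) = z + z*Z² (x(Z, z) = Z²*z + z = z*Z² + z = z + z*Z²)
h(r, H) = -3 + r² - 3*H² (h(r, H) = r*r - 3*(1 + H²) = r² + (-3 - 3*H²) = -3 + r² - 3*H²)
(249 + h(1, 1)) - 1*(-77) = (249 + (-3 + 1² - 3*1²)) - 1*(-77) = (249 + (-3 + 1 - 3*1)) + 77 = (249 + (-3 + 1 - 3)) + 77 = (249 - 5) + 77 = 244 + 77 = 321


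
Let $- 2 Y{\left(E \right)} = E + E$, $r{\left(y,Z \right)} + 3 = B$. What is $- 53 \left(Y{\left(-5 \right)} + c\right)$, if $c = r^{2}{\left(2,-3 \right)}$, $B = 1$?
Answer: $-477$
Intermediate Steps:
$r{\left(y,Z \right)} = -2$ ($r{\left(y,Z \right)} = -3 + 1 = -2$)
$Y{\left(E \right)} = - E$ ($Y{\left(E \right)} = - \frac{E + E}{2} = - \frac{2 E}{2} = - E$)
$c = 4$ ($c = \left(-2\right)^{2} = 4$)
$- 53 \left(Y{\left(-5 \right)} + c\right) = - 53 \left(\left(-1\right) \left(-5\right) + 4\right) = - 53 \left(5 + 4\right) = \left(-53\right) 9 = -477$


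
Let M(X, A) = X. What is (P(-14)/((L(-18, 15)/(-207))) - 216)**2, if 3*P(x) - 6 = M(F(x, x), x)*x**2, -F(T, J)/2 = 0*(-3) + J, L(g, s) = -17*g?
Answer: 5505194809/2601 ≈ 2.1166e+6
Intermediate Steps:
F(T, J) = -2*J (F(T, J) = -2*(0*(-3) + J) = -2*(0 + J) = -2*J)
P(x) = 2 - 2*x**3/3 (P(x) = 2 + ((-2*x)*x**2)/3 = 2 + (-2*x**3)/3 = 2 - 2*x**3/3)
(P(-14)/((L(-18, 15)/(-207))) - 216)**2 = ((2 - 2/3*(-14)**3)/((-17*(-18)/(-207))) - 216)**2 = ((2 - 2/3*(-2744))/((306*(-1/207))) - 216)**2 = ((2 + 5488/3)/(-34/23) - 216)**2 = ((5494/3)*(-23/34) - 216)**2 = (-63181/51 - 216)**2 = (-74197/51)**2 = 5505194809/2601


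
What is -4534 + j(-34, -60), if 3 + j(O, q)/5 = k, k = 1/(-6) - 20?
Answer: -27899/6 ≈ -4649.8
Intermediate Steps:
k = -121/6 (k = -⅙ - 20 = -121/6 ≈ -20.167)
j(O, q) = -695/6 (j(O, q) = -15 + 5*(-121/6) = -15 - 605/6 = -695/6)
-4534 + j(-34, -60) = -4534 - 695/6 = -27899/6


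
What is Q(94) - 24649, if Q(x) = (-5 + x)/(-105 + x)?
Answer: -271228/11 ≈ -24657.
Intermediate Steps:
Q(x) = (-5 + x)/(-105 + x)
Q(94) - 24649 = (-5 + 94)/(-105 + 94) - 24649 = 89/(-11) - 24649 = -1/11*89 - 24649 = -89/11 - 24649 = -271228/11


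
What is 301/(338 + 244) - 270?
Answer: -156839/582 ≈ -269.48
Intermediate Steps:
301/(338 + 244) - 270 = 301/582 - 270 = -156839/582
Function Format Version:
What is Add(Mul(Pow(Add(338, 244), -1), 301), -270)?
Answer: Rational(-156839, 582) ≈ -269.48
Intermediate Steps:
Add(Mul(Pow(Add(338, 244), -1), 301), -270) = Add(Mul(Pow(582, -1), 301), -270) = Add(Mul(Rational(1, 582), 301), -270) = Add(Rational(301, 582), -270) = Rational(-156839, 582)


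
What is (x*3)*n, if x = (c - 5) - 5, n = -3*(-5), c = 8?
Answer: -90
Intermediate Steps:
n = 15
x = -2 (x = (8 - 5) - 5 = 3 - 5 = -2)
(x*3)*n = -2*3*15 = -6*15 = -90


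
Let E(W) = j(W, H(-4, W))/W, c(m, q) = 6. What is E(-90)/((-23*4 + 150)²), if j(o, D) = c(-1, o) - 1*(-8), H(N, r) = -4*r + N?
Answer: -7/151380 ≈ -4.6241e-5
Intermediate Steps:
H(N, r) = N - 4*r
j(o, D) = 14 (j(o, D) = 6 - 1*(-8) = 6 + 8 = 14)
E(W) = 14/W
E(-90)/((-23*4 + 150)²) = (14/(-90))/((-23*4 + 150)²) = (14*(-1/90))/((-92 + 150)²) = -7/(45*(58²)) = -7/45/3364 = -7/45*1/3364 = -7/151380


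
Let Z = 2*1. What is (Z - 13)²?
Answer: 121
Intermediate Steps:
Z = 2
(Z - 13)² = (2 - 13)² = (-11)² = 121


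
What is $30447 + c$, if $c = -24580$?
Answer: $5867$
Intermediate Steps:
$30447 + c = 30447 - 24580 = 5867$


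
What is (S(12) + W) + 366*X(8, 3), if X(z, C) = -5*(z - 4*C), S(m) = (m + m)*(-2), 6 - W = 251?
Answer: 7027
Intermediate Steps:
W = -245 (W = 6 - 1*251 = 6 - 251 = -245)
S(m) = -4*m (S(m) = (2*m)*(-2) = -4*m)
X(z, C) = -5*z + 20*C
(S(12) + W) + 366*X(8, 3) = (-4*12 - 245) + 366*(-5*8 + 20*3) = (-48 - 245) + 366*(-40 + 60) = -293 + 366*20 = -293 + 7320 = 7027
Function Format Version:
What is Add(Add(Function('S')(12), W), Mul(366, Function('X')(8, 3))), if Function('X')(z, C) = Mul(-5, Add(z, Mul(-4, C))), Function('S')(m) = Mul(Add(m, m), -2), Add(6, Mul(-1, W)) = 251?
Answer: 7027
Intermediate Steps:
W = -245 (W = Add(6, Mul(-1, 251)) = Add(6, -251) = -245)
Function('S')(m) = Mul(-4, m) (Function('S')(m) = Mul(Mul(2, m), -2) = Mul(-4, m))
Function('X')(z, C) = Add(Mul(-5, z), Mul(20, C))
Add(Add(Function('S')(12), W), Mul(366, Function('X')(8, 3))) = Add(Add(Mul(-4, 12), -245), Mul(366, Add(Mul(-5, 8), Mul(20, 3)))) = Add(Add(-48, -245), Mul(366, Add(-40, 60))) = Add(-293, Mul(366, 20)) = Add(-293, 7320) = 7027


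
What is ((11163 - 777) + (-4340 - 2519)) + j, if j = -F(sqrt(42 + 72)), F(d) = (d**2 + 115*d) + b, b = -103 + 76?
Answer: 3440 - 115*sqrt(114) ≈ 2212.1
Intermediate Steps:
b = -27
F(d) = -27 + d**2 + 115*d (F(d) = (d**2 + 115*d) - 27 = -27 + d**2 + 115*d)
j = -87 - 115*sqrt(114) (j = -(-27 + (sqrt(42 + 72))**2 + 115*sqrt(42 + 72)) = -(-27 + (sqrt(114))**2 + 115*sqrt(114)) = -(-27 + 114 + 115*sqrt(114)) = -(87 + 115*sqrt(114)) = -87 - 115*sqrt(114) ≈ -1314.9)
((11163 - 777) + (-4340 - 2519)) + j = ((11163 - 777) + (-4340 - 2519)) + (-87 - 115*sqrt(114)) = (10386 - 6859) + (-87 - 115*sqrt(114)) = 3527 + (-87 - 115*sqrt(114)) = 3440 - 115*sqrt(114)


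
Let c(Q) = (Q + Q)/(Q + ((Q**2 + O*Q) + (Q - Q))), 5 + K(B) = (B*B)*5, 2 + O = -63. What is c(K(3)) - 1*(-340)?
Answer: 4079/12 ≈ 339.92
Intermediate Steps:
O = -65 (O = -2 - 63 = -65)
K(B) = -5 + 5*B**2 (K(B) = -5 + (B*B)*5 = -5 + B**2*5 = -5 + 5*B**2)
c(Q) = 2*Q/(Q**2 - 64*Q) (c(Q) = (Q + Q)/(Q + ((Q**2 - 65*Q) + (Q - Q))) = (2*Q)/(Q + ((Q**2 - 65*Q) + 0)) = (2*Q)/(Q + (Q**2 - 65*Q)) = (2*Q)/(Q**2 - 64*Q) = 2*Q/(Q**2 - 64*Q))
c(K(3)) - 1*(-340) = 2/(-64 + (-5 + 5*3**2)) - 1*(-340) = 2/(-64 + (-5 + 5*9)) + 340 = 2/(-64 + (-5 + 45)) + 340 = 2/(-64 + 40) + 340 = 2/(-24) + 340 = 2*(-1/24) + 340 = -1/12 + 340 = 4079/12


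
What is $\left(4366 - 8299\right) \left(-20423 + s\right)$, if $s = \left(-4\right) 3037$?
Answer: $128101743$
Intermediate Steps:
$s = -12148$
$\left(4366 - 8299\right) \left(-20423 + s\right) = \left(4366 - 8299\right) \left(-20423 - 12148\right) = \left(-3933\right) \left(-32571\right) = 128101743$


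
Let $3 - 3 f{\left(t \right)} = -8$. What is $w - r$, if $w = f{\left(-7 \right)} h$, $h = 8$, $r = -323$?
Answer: $\frac{1057}{3} \approx 352.33$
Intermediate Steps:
$f{\left(t \right)} = \frac{11}{3}$ ($f{\left(t \right)} = 1 - - \frac{8}{3} = 1 + \frac{8}{3} = \frac{11}{3}$)
$w = \frac{88}{3}$ ($w = \frac{11}{3} \cdot 8 = \frac{88}{3} \approx 29.333$)
$w - r = \frac{88}{3} - -323 = \frac{88}{3} + 323 = \frac{1057}{3}$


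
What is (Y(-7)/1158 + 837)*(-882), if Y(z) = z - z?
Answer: -738234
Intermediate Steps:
Y(z) = 0
(Y(-7)/1158 + 837)*(-882) = (0/1158 + 837)*(-882) = (0*(1/1158) + 837)*(-882) = (0 + 837)*(-882) = 837*(-882) = -738234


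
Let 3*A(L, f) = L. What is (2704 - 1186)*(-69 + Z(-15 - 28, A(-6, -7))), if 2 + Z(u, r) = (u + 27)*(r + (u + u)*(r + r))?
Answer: -8414274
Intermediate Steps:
A(L, f) = L/3
Z(u, r) = -2 + (27 + u)*(r + 4*r*u) (Z(u, r) = -2 + (u + 27)*(r + (u + u)*(r + r)) = -2 + (27 + u)*(r + (2*u)*(2*r)) = -2 + (27 + u)*(r + 4*r*u))
(2704 - 1186)*(-69 + Z(-15 - 28, A(-6, -7))) = (2704 - 1186)*(-69 + (-2 + 27*((⅓)*(-6)) + 4*((⅓)*(-6))*(-15 - 28)² + 109*((⅓)*(-6))*(-15 - 28))) = 1518*(-69 + (-2 + 27*(-2) + 4*(-2)*(-43)² + 109*(-2)*(-43))) = 1518*(-69 + (-2 - 54 + 4*(-2)*1849 + 9374)) = 1518*(-69 + (-2 - 54 - 14792 + 9374)) = 1518*(-69 - 5474) = 1518*(-5543) = -8414274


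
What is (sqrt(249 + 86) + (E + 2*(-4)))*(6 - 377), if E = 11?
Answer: -1113 - 371*sqrt(335) ≈ -7903.4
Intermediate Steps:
(sqrt(249 + 86) + (E + 2*(-4)))*(6 - 377) = (sqrt(249 + 86) + (11 + 2*(-4)))*(6 - 377) = (sqrt(335) + (11 - 8))*(-371) = (sqrt(335) + 3)*(-371) = (3 + sqrt(335))*(-371) = -1113 - 371*sqrt(335)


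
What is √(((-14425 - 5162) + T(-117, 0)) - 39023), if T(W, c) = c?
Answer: I*√58610 ≈ 242.09*I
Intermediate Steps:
√(((-14425 - 5162) + T(-117, 0)) - 39023) = √(((-14425 - 5162) + 0) - 39023) = √((-19587 + 0) - 39023) = √(-19587 - 39023) = √(-58610) = I*√58610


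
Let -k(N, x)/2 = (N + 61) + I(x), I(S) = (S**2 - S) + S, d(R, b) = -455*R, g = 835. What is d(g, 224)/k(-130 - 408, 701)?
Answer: 54275/140264 ≈ 0.38695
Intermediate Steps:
I(S) = S**2
k(N, x) = -122 - 2*N - 2*x**2 (k(N, x) = -2*((N + 61) + x**2) = -2*((61 + N) + x**2) = -2*(61 + N + x**2) = -122 - 2*N - 2*x**2)
d(g, 224)/k(-130 - 408, 701) = (-455*835)/(-122 - 2*(-130 - 408) - 2*701**2) = -379925/(-122 - 2*(-538) - 2*491401) = -379925/(-122 + 1076 - 982802) = -379925/(-981848) = -379925*(-1/981848) = 54275/140264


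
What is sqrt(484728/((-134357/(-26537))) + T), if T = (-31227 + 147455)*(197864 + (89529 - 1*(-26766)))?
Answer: 10*sqrt(6591465836802702373)/134357 ≈ 1.9109e+5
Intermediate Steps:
T = 36514072252 (T = 116228*(197864 + (89529 + 26766)) = 116228*(197864 + 116295) = 116228*314159 = 36514072252)
sqrt(484728/((-134357/(-26537))) + T) = sqrt(484728/((-134357/(-26537))) + 36514072252) = sqrt(484728/((-134357*(-1/26537))) + 36514072252) = sqrt(484728/(134357/26537) + 36514072252) = sqrt(484728*(26537/134357) + 36514072252) = sqrt(12863226936/134357 + 36514072252) = sqrt(4905934068788900/134357) = 10*sqrt(6591465836802702373)/134357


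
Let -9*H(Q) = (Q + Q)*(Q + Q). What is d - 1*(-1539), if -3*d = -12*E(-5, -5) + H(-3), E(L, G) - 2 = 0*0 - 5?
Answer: 4585/3 ≈ 1528.3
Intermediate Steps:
H(Q) = -4*Q**2/9 (H(Q) = -(Q + Q)*(Q + Q)/9 = -2*Q*2*Q/9 = -4*Q**2/9)
E(L, G) = -3 (E(L, G) = 2 + (0*0 - 5) = 2 + (0 - 5) = 2 - 5 = -3)
d = -32/3 (d = -(-12*(-3) - 4/9*(-3)**2)/3 = -(36 - 4/9*9)/3 = -(36 - 4)/3 = -1/3*32 = -32/3 ≈ -10.667)
d - 1*(-1539) = -32/3 - 1*(-1539) = -32/3 + 1539 = 4585/3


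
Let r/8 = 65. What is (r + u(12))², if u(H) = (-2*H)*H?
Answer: 53824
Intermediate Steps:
r = 520 (r = 8*65 = 520)
u(H) = -2*H²
(r + u(12))² = (520 - 2*12²)² = (520 - 2*144)² = (520 - 288)² = 232² = 53824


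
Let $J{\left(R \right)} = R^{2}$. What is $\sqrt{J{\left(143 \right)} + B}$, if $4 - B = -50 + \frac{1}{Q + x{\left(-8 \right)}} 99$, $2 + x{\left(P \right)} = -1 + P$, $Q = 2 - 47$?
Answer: $\frac{\sqrt{16075738}}{28} \approx 143.19$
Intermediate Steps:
$Q = -45$ ($Q = 2 - 47 = -45$)
$x{\left(P \right)} = -3 + P$ ($x{\left(P \right)} = -2 + \left(-1 + P\right) = -3 + P$)
$B = \frac{3123}{56}$ ($B = 4 - \left(-50 + \frac{1}{-45 - 11} \cdot 99\right) = 4 - \left(-50 + \frac{1}{-56} \cdot 99\right) = 4 - \left(-50 - \frac{99}{56}\right) = 4 - - \frac{2899}{56} = 4 + \frac{2899}{56} = \frac{3123}{56} \approx 55.768$)
$\sqrt{J{\left(143 \right)} + B} = \sqrt{143^{2} + \frac{3123}{56}} = \sqrt{20449 + \frac{3123}{56}} = \sqrt{\frac{1148267}{56}} = \frac{\sqrt{16075738}}{28}$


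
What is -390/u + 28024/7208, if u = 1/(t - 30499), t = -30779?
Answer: 21532479923/901 ≈ 2.3898e+7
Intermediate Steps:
u = -1/61278 (u = 1/(-30779 - 30499) = 1/(-61278) = -1/61278 ≈ -1.6319e-5)
-390/u + 28024/7208 = -390/(-1/61278) + 28024/7208 = -390*(-61278) + 28024*(1/7208) = 23898420 + 3503/901 = 21532479923/901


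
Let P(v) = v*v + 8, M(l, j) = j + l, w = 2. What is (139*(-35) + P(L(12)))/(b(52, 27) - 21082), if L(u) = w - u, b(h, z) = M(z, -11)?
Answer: 4757/21066 ≈ 0.22581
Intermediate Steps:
b(h, z) = -11 + z
L(u) = 2 - u
P(v) = 8 + v**2 (P(v) = v**2 + 8 = 8 + v**2)
(139*(-35) + P(L(12)))/(b(52, 27) - 21082) = (139*(-35) + (8 + (2 - 1*12)**2))/((-11 + 27) - 21082) = (-4865 + (8 + (2 - 12)**2))/(16 - 21082) = (-4865 + (8 + (-10)**2))/(-21066) = (-4865 + (8 + 100))*(-1/21066) = (-4865 + 108)*(-1/21066) = -4757*(-1/21066) = 4757/21066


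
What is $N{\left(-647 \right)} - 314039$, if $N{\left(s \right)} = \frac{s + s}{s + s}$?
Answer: $-314038$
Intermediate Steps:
$N{\left(s \right)} = 1$ ($N{\left(s \right)} = \frac{2 s}{2 s} = 2 s \frac{1}{2 s} = 1$)
$N{\left(-647 \right)} - 314039 = 1 - 314039 = -314038$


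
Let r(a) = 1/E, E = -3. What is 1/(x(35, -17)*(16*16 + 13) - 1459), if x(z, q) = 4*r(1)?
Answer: -3/5453 ≈ -0.00055016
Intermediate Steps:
r(a) = -⅓ (r(a) = 1/(-3) = -⅓)
x(z, q) = -4/3 (x(z, q) = 4*(-⅓) = -4/3)
1/(x(35, -17)*(16*16 + 13) - 1459) = 1/(-4*(16*16 + 13)/3 - 1459) = 1/(-4*(256 + 13)/3 - 1459) = 1/(-4/3*269 - 1459) = 1/(-1076/3 - 1459) = 1/(-5453/3) = -3/5453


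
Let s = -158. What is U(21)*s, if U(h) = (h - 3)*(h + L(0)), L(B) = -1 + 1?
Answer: -59724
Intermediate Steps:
L(B) = 0
U(h) = h*(-3 + h) (U(h) = (h - 3)*(h + 0) = (-3 + h)*h = h*(-3 + h))
U(21)*s = (21*(-3 + 21))*(-158) = (21*18)*(-158) = 378*(-158) = -59724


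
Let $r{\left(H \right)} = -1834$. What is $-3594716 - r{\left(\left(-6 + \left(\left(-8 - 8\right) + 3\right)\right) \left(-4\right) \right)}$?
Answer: $-3592882$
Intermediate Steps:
$-3594716 - r{\left(\left(-6 + \left(\left(-8 - 8\right) + 3\right)\right) \left(-4\right) \right)} = -3594716 - -1834 = -3594716 + 1834 = -3592882$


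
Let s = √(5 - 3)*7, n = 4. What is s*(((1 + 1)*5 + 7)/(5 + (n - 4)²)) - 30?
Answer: -30 + 119*√2/5 ≈ 3.6583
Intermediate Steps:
s = 7*√2 (s = √2*7 = 7*√2 ≈ 9.8995)
s*(((1 + 1)*5 + 7)/(5 + (n - 4)²)) - 30 = (7*√2)*(((1 + 1)*5 + 7)/(5 + (4 - 4)²)) - 30 = (7*√2)*((2*5 + 7)/(5 + 0²)) - 30 = (7*√2)*((10 + 7)/(5 + 0)) - 30 = (7*√2)*(17/5) - 30 = 119*√2/5 - 30 = -30 + 119*√2/5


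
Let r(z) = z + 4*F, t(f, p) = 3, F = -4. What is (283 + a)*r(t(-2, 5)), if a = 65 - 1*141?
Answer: -2691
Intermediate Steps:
a = -76 (a = 65 - 141 = -76)
r(z) = -16 + z (r(z) = z + 4*(-4) = z - 16 = -16 + z)
(283 + a)*r(t(-2, 5)) = (283 - 76)*(-16 + 3) = 207*(-13) = -2691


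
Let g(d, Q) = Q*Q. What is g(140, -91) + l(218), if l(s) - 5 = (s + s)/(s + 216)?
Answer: 1798280/217 ≈ 8287.0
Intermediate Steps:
g(d, Q) = Q**2
l(s) = 5 + 2*s/(216 + s) (l(s) = 5 + (s + s)/(s + 216) = 5 + (2*s)/(216 + s) = 5 + 2*s/(216 + s))
g(140, -91) + l(218) = (-91)**2 + (1080 + 7*218)/(216 + 218) = 8281 + (1080 + 1526)/434 = 8281 + (1/434)*2606 = 8281 + 1303/217 = 1798280/217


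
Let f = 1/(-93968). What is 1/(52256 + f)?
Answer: 93968/4910391807 ≈ 1.9137e-5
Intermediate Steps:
f = -1/93968 ≈ -1.0642e-5
1/(52256 + f) = 1/(52256 - 1/93968) = 1/(4910391807/93968) = 93968/4910391807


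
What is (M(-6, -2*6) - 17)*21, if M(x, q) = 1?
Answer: -336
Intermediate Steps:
(M(-6, -2*6) - 17)*21 = (1 - 17)*21 = -16*21 = -336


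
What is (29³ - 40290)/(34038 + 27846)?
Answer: -15901/61884 ≈ -0.25695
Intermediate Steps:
(29³ - 40290)/(34038 + 27846) = (24389 - 40290)/61884 = -15901*1/61884 = -15901/61884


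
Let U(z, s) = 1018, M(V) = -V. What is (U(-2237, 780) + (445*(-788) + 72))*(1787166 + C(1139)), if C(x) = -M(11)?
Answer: -624743463890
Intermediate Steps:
C(x) = 11 (C(x) = -(-1)*11 = -1*(-11) = 11)
(U(-2237, 780) + (445*(-788) + 72))*(1787166 + C(1139)) = (1018 + (445*(-788) + 72))*(1787166 + 11) = (1018 + (-350660 + 72))*1787177 = (1018 - 350588)*1787177 = -349570*1787177 = -624743463890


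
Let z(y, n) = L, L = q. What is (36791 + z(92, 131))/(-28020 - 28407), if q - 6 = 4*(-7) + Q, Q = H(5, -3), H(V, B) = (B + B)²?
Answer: -36805/56427 ≈ -0.65226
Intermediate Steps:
H(V, B) = 4*B² (H(V, B) = (2*B)² = 4*B²)
Q = 36 (Q = 4*(-3)² = 4*9 = 36)
q = 14 (q = 6 + (4*(-7) + 36) = 6 + (-28 + 36) = 6 + 8 = 14)
L = 14
z(y, n) = 14
(36791 + z(92, 131))/(-28020 - 28407) = (36791 + 14)/(-28020 - 28407) = 36805/(-56427) = 36805*(-1/56427) = -36805/56427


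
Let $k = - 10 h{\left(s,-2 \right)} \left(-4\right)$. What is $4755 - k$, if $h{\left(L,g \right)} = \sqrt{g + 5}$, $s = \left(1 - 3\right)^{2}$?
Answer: $4755 - 40 \sqrt{3} \approx 4685.7$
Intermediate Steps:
$s = 4$ ($s = \left(-2\right)^{2} = 4$)
$h{\left(L,g \right)} = \sqrt{5 + g}$
$k = 40 \sqrt{3}$ ($k = - 10 \sqrt{5 - 2} \left(-4\right) = - 10 \sqrt{3} \left(-4\right) = 40 \sqrt{3} \approx 69.282$)
$4755 - k = 4755 - 40 \sqrt{3}$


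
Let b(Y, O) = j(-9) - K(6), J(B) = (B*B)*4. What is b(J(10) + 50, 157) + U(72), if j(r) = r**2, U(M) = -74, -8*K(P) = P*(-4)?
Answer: 4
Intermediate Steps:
J(B) = 4*B**2 (J(B) = B**2*4 = 4*B**2)
K(P) = P/2 (K(P) = -P*(-4)/8 = -(-1)*P/2 = P/2)
b(Y, O) = 78 (b(Y, O) = (-9)**2 - 6/2 = 81 - 1*3 = 81 - 3 = 78)
b(J(10) + 50, 157) + U(72) = 78 - 74 = 4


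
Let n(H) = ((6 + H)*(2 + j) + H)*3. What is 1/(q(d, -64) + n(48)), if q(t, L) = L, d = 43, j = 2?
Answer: 1/728 ≈ 0.0013736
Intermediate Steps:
n(H) = 72 + 15*H (n(H) = ((6 + H)*(2 + 2) + H)*3 = ((6 + H)*4 + H)*3 = ((24 + 4*H) + H)*3 = (24 + 5*H)*3 = 72 + 15*H)
1/(q(d, -64) + n(48)) = 1/(-64 + (72 + 15*48)) = 1/(-64 + (72 + 720)) = 1/(-64 + 792) = 1/728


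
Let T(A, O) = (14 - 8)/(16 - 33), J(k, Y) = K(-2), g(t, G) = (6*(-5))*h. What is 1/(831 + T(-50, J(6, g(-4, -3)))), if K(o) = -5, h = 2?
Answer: 17/14121 ≈ 0.0012039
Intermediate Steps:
g(t, G) = -60 (g(t, G) = (6*(-5))*2 = -30*2 = -60)
J(k, Y) = -5
T(A, O) = -6/17 (T(A, O) = 6/(-17) = 6*(-1/17) = -6/17)
1/(831 + T(-50, J(6, g(-4, -3)))) = 1/(831 - 6/17) = 1/(14121/17) = 17/14121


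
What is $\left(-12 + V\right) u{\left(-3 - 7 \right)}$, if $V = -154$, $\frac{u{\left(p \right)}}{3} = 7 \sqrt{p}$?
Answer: $- 3486 i \sqrt{10} \approx - 11024.0 i$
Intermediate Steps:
$u{\left(p \right)} = 21 \sqrt{p}$ ($u{\left(p \right)} = 3 \cdot 7 \sqrt{p} = 21 \sqrt{p}$)
$\left(-12 + V\right) u{\left(-3 - 7 \right)} = \left(-12 - 154\right) 21 \sqrt{-3 - 7} = - 166 \cdot 21 \sqrt{-3 - 7} = - 166 \cdot 21 \sqrt{-10} = - 166 \cdot 21 i \sqrt{10} = - 3486 i \sqrt{10}$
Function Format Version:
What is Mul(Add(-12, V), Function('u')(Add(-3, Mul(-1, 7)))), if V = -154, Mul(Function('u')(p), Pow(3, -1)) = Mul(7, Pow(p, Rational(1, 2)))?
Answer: Mul(-3486, I, Pow(10, Rational(1, 2))) ≈ Mul(-11024., I)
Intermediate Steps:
Function('u')(p) = Mul(21, Pow(p, Rational(1, 2))) (Function('u')(p) = Mul(3, Mul(7, Pow(p, Rational(1, 2)))) = Mul(21, Pow(p, Rational(1, 2))))
Mul(Add(-12, V), Function('u')(Add(-3, Mul(-1, 7)))) = Mul(Add(-12, -154), Mul(21, Pow(Add(-3, Mul(-1, 7)), Rational(1, 2)))) = Mul(-166, Mul(21, Pow(Add(-3, -7), Rational(1, 2)))) = Mul(-166, Mul(21, Pow(-10, Rational(1, 2)))) = Mul(-166, Mul(21, Mul(I, Pow(10, Rational(1, 2))))) = Mul(-166, Mul(21, I, Pow(10, Rational(1, 2)))) = Mul(-3486, I, Pow(10, Rational(1, 2)))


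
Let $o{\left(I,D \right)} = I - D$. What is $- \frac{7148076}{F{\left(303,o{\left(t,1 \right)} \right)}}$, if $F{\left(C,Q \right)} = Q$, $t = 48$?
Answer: $- \frac{7148076}{47} \approx -1.5209 \cdot 10^{5}$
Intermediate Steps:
$- \frac{7148076}{F{\left(303,o{\left(t,1 \right)} \right)}} = - \frac{7148076}{48 - 1} = - \frac{7148076}{47}$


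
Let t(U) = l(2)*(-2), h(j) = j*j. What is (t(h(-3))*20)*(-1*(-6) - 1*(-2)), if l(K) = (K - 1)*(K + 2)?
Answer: -1280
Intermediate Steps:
l(K) = (-1 + K)*(2 + K)
h(j) = j**2
t(U) = -8 (t(U) = (-2 + 2 + 2**2)*(-2) = (-2 + 2 + 4)*(-2) = 4*(-2) = -8)
(t(h(-3))*20)*(-1*(-6) - 1*(-2)) = (-8*20)*(-1*(-6) - 1*(-2)) = -160*(6 + 2) = -160*8 = -1280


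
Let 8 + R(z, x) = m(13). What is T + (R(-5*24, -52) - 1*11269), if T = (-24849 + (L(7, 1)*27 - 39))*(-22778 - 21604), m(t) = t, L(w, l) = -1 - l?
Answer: 1106964580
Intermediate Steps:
R(z, x) = 5 (R(z, x) = -8 + 13 = 5)
T = 1106975844 (T = (-24849 + ((-1 - 1*1)*27 - 39))*(-22778 - 21604) = (-24849 + ((-1 - 1)*27 - 39))*(-44382) = (-24849 + (-2*27 - 39))*(-44382) = (-24849 + (-54 - 39))*(-44382) = (-24849 - 93)*(-44382) = -24942*(-44382) = 1106975844)
T + (R(-5*24, -52) - 1*11269) = 1106975844 + (5 - 1*11269) = 1106975844 + (5 - 11269) = 1106975844 - 11264 = 1106964580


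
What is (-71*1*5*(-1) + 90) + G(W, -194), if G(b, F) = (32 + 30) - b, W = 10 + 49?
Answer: 448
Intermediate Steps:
W = 59
G(b, F) = 62 - b
(-71*1*5*(-1) + 90) + G(W, -194) = (-71*1*5*(-1) + 90) + (62 - 1*59) = (-355*(-1) + 90) + (62 - 59) = (-71*(-5) + 90) + 3 = (355 + 90) + 3 = 445 + 3 = 448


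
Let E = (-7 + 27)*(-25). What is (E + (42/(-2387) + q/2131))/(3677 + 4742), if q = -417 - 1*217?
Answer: -363564480/6117843149 ≈ -0.059427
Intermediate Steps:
q = -634 (q = -417 - 217 = -634)
E = -500 (E = 20*(-25) = -500)
(E + (42/(-2387) + q/2131))/(3677 + 4742) = (-500 + (42/(-2387) - 634/2131))/(3677 + 4742) = (-500 + (42*(-1/2387) - 634*1/2131))/8419 = (-500 + (-6/341 - 634/2131))*(1/8419) = (-500 - 228980/726671)*(1/8419) = -363564480/726671*1/8419 = -363564480/6117843149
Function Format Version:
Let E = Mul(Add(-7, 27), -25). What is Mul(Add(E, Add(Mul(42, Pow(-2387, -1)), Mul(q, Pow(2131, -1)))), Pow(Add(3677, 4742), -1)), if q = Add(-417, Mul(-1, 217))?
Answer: Rational(-363564480, 6117843149) ≈ -0.059427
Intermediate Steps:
q = -634 (q = Add(-417, -217) = -634)
E = -500 (E = Mul(20, -25) = -500)
Mul(Add(E, Add(Mul(42, Pow(-2387, -1)), Mul(q, Pow(2131, -1)))), Pow(Add(3677, 4742), -1)) = Mul(Add(-500, Add(Mul(42, Pow(-2387, -1)), Mul(-634, Pow(2131, -1)))), Pow(Add(3677, 4742), -1)) = Mul(Add(-500, Add(Mul(42, Rational(-1, 2387)), Mul(-634, Rational(1, 2131)))), Pow(8419, -1)) = Mul(Add(-500, Add(Rational(-6, 341), Rational(-634, 2131))), Rational(1, 8419)) = Mul(Add(-500, Rational(-228980, 726671)), Rational(1, 8419)) = Mul(Rational(-363564480, 726671), Rational(1, 8419)) = Rational(-363564480, 6117843149)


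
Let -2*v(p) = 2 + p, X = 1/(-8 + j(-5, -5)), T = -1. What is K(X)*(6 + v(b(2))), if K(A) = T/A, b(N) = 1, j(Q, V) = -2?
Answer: 45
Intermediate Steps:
X = -1/10 (X = 1/(-8 - 2) = 1/(-10) = -1/10 ≈ -0.10000)
K(A) = -1/A
v(p) = -1 - p/2 (v(p) = -(2 + p)/2 = -1 - p/2)
K(X)*(6 + v(b(2))) = (-1/(-1/10))*(6 + (-1 - 1/2*1)) = (-1*(-10))*(6 + (-1 - 1/2)) = 10*(6 - 3/2) = 10*(9/2) = 45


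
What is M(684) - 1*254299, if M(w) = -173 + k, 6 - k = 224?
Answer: -254690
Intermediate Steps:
k = -218 (k = 6 - 1*224 = 6 - 224 = -218)
M(w) = -391 (M(w) = -173 - 218 = -391)
M(684) - 1*254299 = -391 - 1*254299 = -391 - 254299 = -254690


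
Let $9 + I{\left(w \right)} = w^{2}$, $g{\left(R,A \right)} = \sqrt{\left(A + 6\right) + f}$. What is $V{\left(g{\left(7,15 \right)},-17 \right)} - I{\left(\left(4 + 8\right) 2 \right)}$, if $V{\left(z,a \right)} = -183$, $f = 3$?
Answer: $-750$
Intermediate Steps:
$g{\left(R,A \right)} = \sqrt{9 + A}$ ($g{\left(R,A \right)} = \sqrt{\left(A + 6\right) + 3} = \sqrt{\left(6 + A\right) + 3} = \sqrt{9 + A}$)
$I{\left(w \right)} = -9 + w^{2}$
$V{\left(g{\left(7,15 \right)},-17 \right)} - I{\left(\left(4 + 8\right) 2 \right)} = -183 - \left(-9 + \left(\left(4 + 8\right) 2\right)^{2}\right) = -183 - \left(-9 + \left(12 \cdot 2\right)^{2}\right) = -183 - \left(-9 + 24^{2}\right) = -183 - \left(-9 + 576\right) = -183 - 567 = -750$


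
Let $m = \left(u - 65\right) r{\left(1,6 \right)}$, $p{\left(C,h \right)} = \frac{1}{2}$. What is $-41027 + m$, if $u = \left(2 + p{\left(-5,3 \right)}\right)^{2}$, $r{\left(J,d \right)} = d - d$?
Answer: $-41027$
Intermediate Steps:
$r{\left(J,d \right)} = 0$
$p{\left(C,h \right)} = \frac{1}{2}$
$u = \frac{25}{4}$ ($u = \left(2 + \frac{1}{2}\right)^{2} = \left(\frac{5}{2}\right)^{2} = \frac{25}{4} \approx 6.25$)
$m = 0$ ($m = \left(\frac{25}{4} - 65\right) 0 = \left(- \frac{235}{4}\right) 0 = 0$)
$-41027 + m = -41027 + 0 = -41027$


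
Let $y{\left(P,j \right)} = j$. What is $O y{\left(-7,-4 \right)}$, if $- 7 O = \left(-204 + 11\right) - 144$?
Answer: $- \frac{1348}{7} \approx -192.57$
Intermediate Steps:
$O = \frac{337}{7}$ ($O = - \frac{\left(-204 + 11\right) - 144}{7} = - \frac{-193 - 144}{7} = \left(- \frac{1}{7}\right) \left(-337\right) = \frac{337}{7} \approx 48.143$)
$O y{\left(-7,-4 \right)} = \frac{337}{7} \left(-4\right) = - \frac{1348}{7}$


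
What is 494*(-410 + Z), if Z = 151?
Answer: -127946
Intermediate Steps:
494*(-410 + Z) = 494*(-410 + 151) = 494*(-259) = -127946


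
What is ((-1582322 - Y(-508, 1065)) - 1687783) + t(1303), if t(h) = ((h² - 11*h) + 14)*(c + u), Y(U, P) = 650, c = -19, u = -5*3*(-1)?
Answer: -10004715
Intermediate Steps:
u = 15 (u = -15*(-1) = 15)
t(h) = -56 - 4*h² + 44*h (t(h) = ((h² - 11*h) + 14)*(-19 + 15) = (14 + h² - 11*h)*(-4) = -56 - 4*h² + 44*h)
((-1582322 - Y(-508, 1065)) - 1687783) + t(1303) = ((-1582322 - 1*650) - 1687783) + (-56 - 4*1303² + 44*1303) = ((-1582322 - 650) - 1687783) + (-56 - 4*1697809 + 57332) = (-1582972 - 1687783) + (-56 - 6791236 + 57332) = -3270755 - 6733960 = -10004715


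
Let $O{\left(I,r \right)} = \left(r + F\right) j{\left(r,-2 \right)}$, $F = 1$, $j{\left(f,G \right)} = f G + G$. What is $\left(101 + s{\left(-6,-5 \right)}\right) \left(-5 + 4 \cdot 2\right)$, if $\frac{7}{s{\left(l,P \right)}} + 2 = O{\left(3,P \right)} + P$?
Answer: $\frac{3932}{13} \approx 302.46$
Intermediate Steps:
$j{\left(f,G \right)} = G + G f$ ($j{\left(f,G \right)} = G f + G = G + G f$)
$O{\left(I,r \right)} = \left(1 + r\right) \left(-2 - 2 r\right)$ ($O{\left(I,r \right)} = \left(r + 1\right) \left(- 2 \left(1 + r\right)\right) = \left(1 + r\right) \left(-2 - 2 r\right)$)
$s{\left(l,P \right)} = \frac{7}{-2 + P - 2 \left(1 + P\right)^{2}}$ ($s{\left(l,P \right)} = \frac{7}{-2 + \left(- 2 \left(1 + P\right)^{2} + P\right)} = \frac{7}{-2 + \left(P - 2 \left(1 + P\right)^{2}\right)} = \frac{7}{-2 + P - 2 \left(1 + P\right)^{2}}$)
$\left(101 + s{\left(-6,-5 \right)}\right) \left(-5 + 4 \cdot 2\right) = \left(101 - \frac{7}{4 + 2 \left(-5\right)^{2} + 3 \left(-5\right)}\right) \left(-5 + 4 \cdot 2\right) = \left(101 - \frac{7}{4 + 2 \cdot 25 - 15}\right) \left(-5 + 8\right) = \left(101 - \frac{7}{4 + 50 - 15}\right) 3 = \left(101 - \frac{7}{39}\right) 3 = \frac{3932}{39} \cdot 3 = \frac{3932}{13}$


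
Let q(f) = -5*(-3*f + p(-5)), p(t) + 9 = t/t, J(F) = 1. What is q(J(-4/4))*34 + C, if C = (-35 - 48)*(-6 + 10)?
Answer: 1538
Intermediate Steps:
p(t) = -8 (p(t) = -9 + t/t = -9 + 1 = -8)
C = -332 (C = -83*4 = -332)
q(f) = 40 + 15*f (q(f) = -5*(-3*f - 8) = -5*(-8 - 3*f) = 40 + 15*f)
q(J(-4/4))*34 + C = (40 + 15*1)*34 - 332 = (40 + 15)*34 - 332 = 55*34 - 332 = 1870 - 332 = 1538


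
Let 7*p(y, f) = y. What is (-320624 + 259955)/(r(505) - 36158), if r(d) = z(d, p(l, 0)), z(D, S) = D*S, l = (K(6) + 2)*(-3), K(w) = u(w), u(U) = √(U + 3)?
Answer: 424683/260681 ≈ 1.6291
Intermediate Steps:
u(U) = √(3 + U)
K(w) = √(3 + w)
l = -15 (l = (√(3 + 6) + 2)*(-3) = (√9 + 2)*(-3) = (3 + 2)*(-3) = 5*(-3) = -15)
p(y, f) = y/7
r(d) = -15*d/7 (r(d) = d*((⅐)*(-15)) = d*(-15/7) = -15*d/7)
(-320624 + 259955)/(r(505) - 36158) = (-320624 + 259955)/(-15/7*505 - 36158) = -60669/(-7575/7 - 36158) = -60669/(-260681/7) = -60669*(-7/260681) = 424683/260681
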